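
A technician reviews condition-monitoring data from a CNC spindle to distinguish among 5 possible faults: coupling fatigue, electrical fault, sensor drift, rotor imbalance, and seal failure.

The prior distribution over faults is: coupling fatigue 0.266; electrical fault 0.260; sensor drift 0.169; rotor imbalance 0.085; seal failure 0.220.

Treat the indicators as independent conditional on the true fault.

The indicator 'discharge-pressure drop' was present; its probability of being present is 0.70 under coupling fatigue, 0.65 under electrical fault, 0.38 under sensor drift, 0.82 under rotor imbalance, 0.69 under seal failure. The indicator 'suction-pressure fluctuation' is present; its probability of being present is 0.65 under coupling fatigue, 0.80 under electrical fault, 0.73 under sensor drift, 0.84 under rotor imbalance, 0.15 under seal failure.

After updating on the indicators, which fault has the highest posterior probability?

By Bayes' rule with conditional independence, the unnormalized weight for each hypothesis is prior × ∏ likelihoods:
  coupling fatigue: 0.266 × 0.70 × 0.65 = 0.12103
  electrical fault: 0.260 × 0.65 × 0.80 = 0.1352
  sensor drift: 0.169 × 0.38 × 0.73 = 0.046881
  rotor imbalance: 0.085 × 0.82 × 0.84 = 0.058548
  seal failure: 0.220 × 0.69 × 0.15 = 0.02277
The unnormalized weights sum to 0.38443.
P(coupling fatigue | evidence) ≈ 0.12103 / 0.38443 ≈ 0.315
P(electrical fault | evidence) ≈ 0.1352 / 0.38443 ≈ 0.352
P(sensor drift | evidence) ≈ 0.046881 / 0.38443 ≈ 0.122
P(rotor imbalance | evidence) ≈ 0.058548 / 0.38443 ≈ 0.152
P(seal failure | evidence) ≈ 0.02277 / 0.38443 ≈ 0.059
The largest is 0.352, so electrical fault is most probable.

electrical fault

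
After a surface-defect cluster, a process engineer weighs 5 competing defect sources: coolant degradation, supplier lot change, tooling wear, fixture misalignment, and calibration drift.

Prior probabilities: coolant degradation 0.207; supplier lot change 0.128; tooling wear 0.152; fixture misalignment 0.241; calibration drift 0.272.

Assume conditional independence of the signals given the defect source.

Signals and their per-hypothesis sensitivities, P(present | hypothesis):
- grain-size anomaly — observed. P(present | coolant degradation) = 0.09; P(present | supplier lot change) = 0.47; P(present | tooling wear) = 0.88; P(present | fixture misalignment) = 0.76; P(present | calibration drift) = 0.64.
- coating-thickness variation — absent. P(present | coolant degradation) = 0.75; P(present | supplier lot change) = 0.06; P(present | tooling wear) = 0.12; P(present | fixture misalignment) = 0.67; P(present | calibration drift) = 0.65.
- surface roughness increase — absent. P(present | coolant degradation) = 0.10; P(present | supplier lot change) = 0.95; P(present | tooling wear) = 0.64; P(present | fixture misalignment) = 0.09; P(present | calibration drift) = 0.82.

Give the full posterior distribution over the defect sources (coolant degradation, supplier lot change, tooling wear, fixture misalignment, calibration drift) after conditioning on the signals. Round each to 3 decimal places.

Multiply each prior by the joint likelihood of the signal pattern (using 1 − P(present | H) for each absent signal):
  coolant degradation: 0.207 × 0.09 × (1 − 0.75) × (1 − 0.10) = 0.0041917
  supplier lot change: 0.128 × 0.47 × (1 − 0.06) × (1 − 0.95) = 0.0028275
  tooling wear: 0.152 × 0.88 × (1 − 0.12) × (1 − 0.64) = 0.042375
  fixture misalignment: 0.241 × 0.76 × (1 − 0.67) × (1 − 0.09) = 0.055003
  calibration drift: 0.272 × 0.64 × (1 − 0.65) × (1 − 0.82) = 0.010967
The unnormalized weights sum to 0.11536.
P(coolant degradation | evidence) = 0.0041917 / 0.11536 ≈ 0.036
P(supplier lot change | evidence) = 0.0028275 / 0.11536 ≈ 0.025
P(tooling wear | evidence) = 0.042375 / 0.11536 ≈ 0.367
P(fixture misalignment | evidence) = 0.055003 / 0.11536 ≈ 0.477
P(calibration drift | evidence) = 0.010967 / 0.11536 ≈ 0.095

0.036, 0.025, 0.367, 0.477, 0.095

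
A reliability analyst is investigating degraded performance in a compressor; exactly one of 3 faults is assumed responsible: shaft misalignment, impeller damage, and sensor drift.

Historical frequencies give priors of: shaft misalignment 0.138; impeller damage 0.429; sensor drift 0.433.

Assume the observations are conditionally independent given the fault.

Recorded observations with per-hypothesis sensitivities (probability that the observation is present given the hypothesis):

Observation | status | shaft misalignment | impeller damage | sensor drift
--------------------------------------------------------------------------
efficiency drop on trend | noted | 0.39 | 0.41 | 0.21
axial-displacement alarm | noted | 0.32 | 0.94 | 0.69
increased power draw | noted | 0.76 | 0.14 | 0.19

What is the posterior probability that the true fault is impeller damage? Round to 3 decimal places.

By Bayes' rule with conditional independence, the unnormalized weight for each hypothesis is prior × ∏ likelihoods:
  shaft misalignment: 0.138 × 0.39 × 0.32 × 0.76 = 0.013089
  impeller damage: 0.429 × 0.41 × 0.94 × 0.14 = 0.023147
  sensor drift: 0.433 × 0.21 × 0.69 × 0.19 = 0.011921
Marginal likelihood of the evidence = 0.048157.
P(impeller damage | evidence) = 0.023147 / 0.048157 ≈ 0.481.

0.481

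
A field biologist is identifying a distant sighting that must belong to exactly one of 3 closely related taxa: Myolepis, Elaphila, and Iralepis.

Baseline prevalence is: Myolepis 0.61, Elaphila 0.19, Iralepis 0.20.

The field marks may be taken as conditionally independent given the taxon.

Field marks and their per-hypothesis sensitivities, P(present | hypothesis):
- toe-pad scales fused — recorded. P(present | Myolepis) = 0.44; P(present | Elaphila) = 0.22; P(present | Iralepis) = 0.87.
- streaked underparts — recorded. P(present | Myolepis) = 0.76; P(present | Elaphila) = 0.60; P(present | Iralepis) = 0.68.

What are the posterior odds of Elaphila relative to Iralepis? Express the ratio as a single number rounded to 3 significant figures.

0.212

Posterior odds equal prior odds times the likelihood ratio; only the two competing hypotheses matter.
  Elaphila: 0.19 × 0.22 × 0.60 = 0.02508
  Iralepis: 0.20 × 0.87 × 0.68 = 0.11832
Posterior odds = 0.02508 / 0.11832 ≈ 0.212.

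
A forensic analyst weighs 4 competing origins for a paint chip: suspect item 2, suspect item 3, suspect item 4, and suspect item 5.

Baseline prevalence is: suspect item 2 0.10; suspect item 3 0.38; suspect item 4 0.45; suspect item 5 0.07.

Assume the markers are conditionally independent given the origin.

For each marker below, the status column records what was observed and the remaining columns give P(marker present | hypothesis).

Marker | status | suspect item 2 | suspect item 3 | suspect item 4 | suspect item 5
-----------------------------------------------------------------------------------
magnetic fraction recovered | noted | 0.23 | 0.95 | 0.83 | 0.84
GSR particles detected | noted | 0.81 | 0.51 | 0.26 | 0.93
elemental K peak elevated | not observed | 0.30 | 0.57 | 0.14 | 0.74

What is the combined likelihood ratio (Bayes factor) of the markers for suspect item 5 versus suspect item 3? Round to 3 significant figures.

Joint likelihood of the marker pattern under each hypothesis (using 1 − P(present | H) for each absent marker):
  suspect item 5: 0.84 × 0.93 × (1 − 0.74) = 0.20311
  suspect item 3: 0.95 × 0.51 × (1 − 0.57) = 0.20834
Bayes factor = 0.20311 / 0.20834 ≈ 0.975

0.975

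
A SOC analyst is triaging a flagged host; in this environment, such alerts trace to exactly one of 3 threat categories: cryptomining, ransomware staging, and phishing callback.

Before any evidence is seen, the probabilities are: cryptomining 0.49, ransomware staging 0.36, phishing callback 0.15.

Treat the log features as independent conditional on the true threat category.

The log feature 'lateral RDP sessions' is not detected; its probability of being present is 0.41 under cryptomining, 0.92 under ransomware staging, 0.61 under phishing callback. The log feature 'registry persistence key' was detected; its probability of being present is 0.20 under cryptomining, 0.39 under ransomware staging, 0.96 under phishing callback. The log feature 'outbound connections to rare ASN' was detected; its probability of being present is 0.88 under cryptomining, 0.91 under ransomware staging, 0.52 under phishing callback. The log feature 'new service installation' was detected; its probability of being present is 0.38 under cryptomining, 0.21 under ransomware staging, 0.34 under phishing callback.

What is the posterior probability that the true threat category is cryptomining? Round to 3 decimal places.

0.616

For each hypothesis, the unnormalized posterior weight is prior × product of the log feature likelihoods (using 1 − P(present | H) for each absent log feature):
  cryptomining: 0.49 × (1 − 0.41) × 0.20 × 0.88 × 0.38 = 0.019335
  ransomware staging: 0.36 × (1 − 0.92) × 0.39 × 0.91 × 0.21 = 0.0021464
  phishing callback: 0.15 × (1 − 0.61) × 0.96 × 0.52 × 0.34 = 0.0099291
The unnormalized weights sum to 0.031411.
P(cryptomining | evidence) = 0.019335 / 0.031411 ≈ 0.616.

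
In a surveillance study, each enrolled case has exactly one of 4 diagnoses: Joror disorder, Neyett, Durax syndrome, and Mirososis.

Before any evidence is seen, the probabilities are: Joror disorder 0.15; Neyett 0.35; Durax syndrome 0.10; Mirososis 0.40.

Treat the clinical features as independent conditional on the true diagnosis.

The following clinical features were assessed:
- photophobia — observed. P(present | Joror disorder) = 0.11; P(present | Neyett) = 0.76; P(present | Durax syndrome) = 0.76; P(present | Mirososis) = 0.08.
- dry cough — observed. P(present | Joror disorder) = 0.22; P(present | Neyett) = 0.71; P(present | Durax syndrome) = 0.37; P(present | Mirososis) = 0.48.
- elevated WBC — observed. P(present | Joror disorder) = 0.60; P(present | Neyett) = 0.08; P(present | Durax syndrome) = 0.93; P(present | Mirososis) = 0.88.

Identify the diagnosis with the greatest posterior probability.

By Bayes' rule with conditional independence, the unnormalized weight for each hypothesis is prior × ∏ likelihoods:
  Joror disorder: 0.15 × 0.11 × 0.22 × 0.60 = 0.002178
  Neyett: 0.35 × 0.76 × 0.71 × 0.08 = 0.015109
  Durax syndrome: 0.10 × 0.76 × 0.37 × 0.93 = 0.026152
  Mirososis: 0.40 × 0.08 × 0.48 × 0.88 = 0.013517
The unnormalized weights sum to 0.056955.
P(Joror disorder | evidence) ≈ 0.002178 / 0.056955 ≈ 0.038
P(Neyett | evidence) ≈ 0.015109 / 0.056955 ≈ 0.265
P(Durax syndrome | evidence) ≈ 0.026152 / 0.056955 ≈ 0.459
P(Mirososis | evidence) ≈ 0.013517 / 0.056955 ≈ 0.237
The largest is 0.459, so Durax syndrome is most probable.

Durax syndrome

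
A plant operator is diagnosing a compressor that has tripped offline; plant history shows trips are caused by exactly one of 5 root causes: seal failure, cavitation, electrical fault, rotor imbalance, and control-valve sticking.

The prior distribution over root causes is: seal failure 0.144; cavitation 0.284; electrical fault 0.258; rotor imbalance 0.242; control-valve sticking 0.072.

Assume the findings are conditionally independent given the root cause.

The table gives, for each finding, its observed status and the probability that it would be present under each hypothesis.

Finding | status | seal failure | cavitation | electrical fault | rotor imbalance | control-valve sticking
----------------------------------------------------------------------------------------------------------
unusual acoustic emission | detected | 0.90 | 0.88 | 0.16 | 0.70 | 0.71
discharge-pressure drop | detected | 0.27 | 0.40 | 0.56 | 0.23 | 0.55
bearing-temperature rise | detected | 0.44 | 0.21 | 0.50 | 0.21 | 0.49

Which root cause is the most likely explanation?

For each hypothesis, the unnormalized posterior weight is prior × product of the finding likelihoods:
  seal failure: 0.144 × 0.90 × 0.27 × 0.44 = 0.015396
  cavitation: 0.284 × 0.88 × 0.40 × 0.21 = 0.020993
  electrical fault: 0.258 × 0.16 × 0.56 × 0.50 = 0.011558
  rotor imbalance: 0.242 × 0.70 × 0.23 × 0.21 = 0.008182
  control-valve sticking: 0.072 × 0.71 × 0.55 × 0.49 = 0.013777
The unnormalized weights sum to 0.069907.
P(seal failure | evidence) ≈ 0.015396 / 0.069907 ≈ 0.220
P(cavitation | evidence) ≈ 0.020993 / 0.069907 ≈ 0.300
P(electrical fault | evidence) ≈ 0.011558 / 0.069907 ≈ 0.165
P(rotor imbalance | evidence) ≈ 0.008182 / 0.069907 ≈ 0.117
P(control-valve sticking | evidence) ≈ 0.013777 / 0.069907 ≈ 0.197
The largest is 0.300, so cavitation is most probable.

cavitation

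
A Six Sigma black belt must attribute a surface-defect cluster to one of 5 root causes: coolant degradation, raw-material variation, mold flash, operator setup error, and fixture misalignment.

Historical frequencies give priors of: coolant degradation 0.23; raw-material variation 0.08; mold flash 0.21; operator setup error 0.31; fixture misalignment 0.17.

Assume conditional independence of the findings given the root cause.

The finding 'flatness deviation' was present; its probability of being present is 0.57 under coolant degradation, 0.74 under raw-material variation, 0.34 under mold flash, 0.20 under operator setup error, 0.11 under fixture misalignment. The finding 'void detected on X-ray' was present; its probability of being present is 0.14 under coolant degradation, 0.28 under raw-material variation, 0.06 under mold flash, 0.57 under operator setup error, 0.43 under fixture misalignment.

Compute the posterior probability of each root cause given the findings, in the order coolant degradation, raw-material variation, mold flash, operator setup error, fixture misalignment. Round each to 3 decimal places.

For each hypothesis, the unnormalized posterior weight is prior × product of the finding likelihoods:
  coolant degradation: 0.23 × 0.57 × 0.14 = 0.018354
  raw-material variation: 0.08 × 0.74 × 0.28 = 0.016576
  mold flash: 0.21 × 0.34 × 0.06 = 0.004284
  operator setup error: 0.31 × 0.20 × 0.57 = 0.03534
  fixture misalignment: 0.17 × 0.11 × 0.43 = 0.008041
Normalizing constant Z = 0.018354 + 0.016576 + 0.004284 + 0.03534 + 0.008041 = 0.082595.
P(coolant degradation | evidence) = 0.018354 / 0.082595 ≈ 0.222
P(raw-material variation | evidence) = 0.016576 / 0.082595 ≈ 0.201
P(mold flash | evidence) = 0.004284 / 0.082595 ≈ 0.052
P(operator setup error | evidence) = 0.03534 / 0.082595 ≈ 0.428
P(fixture misalignment | evidence) = 0.008041 / 0.082595 ≈ 0.097

0.222, 0.201, 0.052, 0.428, 0.097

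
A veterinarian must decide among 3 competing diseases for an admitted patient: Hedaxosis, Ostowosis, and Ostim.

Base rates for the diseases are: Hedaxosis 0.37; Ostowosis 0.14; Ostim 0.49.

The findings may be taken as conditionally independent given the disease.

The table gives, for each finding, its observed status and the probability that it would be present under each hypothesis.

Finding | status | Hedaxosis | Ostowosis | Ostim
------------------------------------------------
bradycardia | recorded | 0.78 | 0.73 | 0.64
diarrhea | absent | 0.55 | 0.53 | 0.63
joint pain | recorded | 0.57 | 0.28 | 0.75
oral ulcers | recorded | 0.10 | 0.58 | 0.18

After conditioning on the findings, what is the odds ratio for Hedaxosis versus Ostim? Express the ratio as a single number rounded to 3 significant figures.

0.473

Unnormalized posterior weight (prior times the finding likelihoods) for each of the two hypotheses (using 1 − P(present | H) for each absent finding):
  Hedaxosis: 0.37 × 0.78 × (1 − 0.55) × 0.57 × 0.10 = 0.0074026
  Ostim: 0.49 × 0.64 × (1 − 0.63) × 0.75 × 0.18 = 0.015664
Posterior odds = 0.0074026 / 0.015664 ≈ 0.473.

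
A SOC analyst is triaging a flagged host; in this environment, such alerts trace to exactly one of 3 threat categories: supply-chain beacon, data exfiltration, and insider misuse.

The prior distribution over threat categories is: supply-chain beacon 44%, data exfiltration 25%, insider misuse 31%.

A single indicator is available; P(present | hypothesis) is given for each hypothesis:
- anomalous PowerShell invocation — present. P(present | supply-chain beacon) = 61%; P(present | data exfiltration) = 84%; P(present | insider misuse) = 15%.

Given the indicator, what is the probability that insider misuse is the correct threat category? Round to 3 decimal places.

0.089

For each hypothesis, the unnormalized posterior weight is prior × likelihood:
  supply-chain beacon: 0.44 × 0.61 = 0.2684
  data exfiltration: 0.25 × 0.84 = 0.21
  insider misuse: 0.31 × 0.15 = 0.0465
The unnormalized weights sum to 0.5249.
P(insider misuse | evidence) = 0.0465 / 0.5249 ≈ 0.089.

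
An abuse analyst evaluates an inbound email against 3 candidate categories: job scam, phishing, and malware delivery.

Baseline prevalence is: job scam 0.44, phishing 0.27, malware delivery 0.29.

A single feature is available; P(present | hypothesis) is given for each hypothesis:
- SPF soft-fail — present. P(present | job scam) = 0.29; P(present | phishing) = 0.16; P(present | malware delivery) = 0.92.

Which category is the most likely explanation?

malware delivery

For each hypothesis, the unnormalized posterior weight is prior × likelihood:
  job scam: 0.44 × 0.29 = 0.1276
  phishing: 0.27 × 0.16 = 0.0432
  malware delivery: 0.29 × 0.92 = 0.2668
The unnormalized weights sum to 0.4376.
P(job scam | evidence) ≈ 0.1276 / 0.4376 ≈ 0.292
P(phishing | evidence) ≈ 0.0432 / 0.4376 ≈ 0.099
P(malware delivery | evidence) ≈ 0.2668 / 0.4376 ≈ 0.610
The largest is 0.610, so malware delivery is most probable.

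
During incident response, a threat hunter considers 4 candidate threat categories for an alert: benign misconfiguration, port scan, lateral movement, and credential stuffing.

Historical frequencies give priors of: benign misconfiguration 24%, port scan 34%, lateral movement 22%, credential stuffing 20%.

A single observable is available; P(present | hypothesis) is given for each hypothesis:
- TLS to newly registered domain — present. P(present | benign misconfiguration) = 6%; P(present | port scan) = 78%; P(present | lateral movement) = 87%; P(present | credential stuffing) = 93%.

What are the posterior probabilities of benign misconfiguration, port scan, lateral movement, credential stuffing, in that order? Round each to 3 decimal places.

0.022, 0.404, 0.291, 0.283

For each hypothesis, the unnormalized posterior weight is prior × likelihood:
  benign misconfiguration: 0.24 × 0.06 = 0.0144
  port scan: 0.34 × 0.78 = 0.2652
  lateral movement: 0.22 × 0.87 = 0.1914
  credential stuffing: 0.20 × 0.93 = 0.186
Marginal likelihood of the evidence = 0.657.
P(benign misconfiguration | evidence) = 0.0144 / 0.657 ≈ 0.022
P(port scan | evidence) = 0.2652 / 0.657 ≈ 0.404
P(lateral movement | evidence) = 0.1914 / 0.657 ≈ 0.291
P(credential stuffing | evidence) = 0.186 / 0.657 ≈ 0.283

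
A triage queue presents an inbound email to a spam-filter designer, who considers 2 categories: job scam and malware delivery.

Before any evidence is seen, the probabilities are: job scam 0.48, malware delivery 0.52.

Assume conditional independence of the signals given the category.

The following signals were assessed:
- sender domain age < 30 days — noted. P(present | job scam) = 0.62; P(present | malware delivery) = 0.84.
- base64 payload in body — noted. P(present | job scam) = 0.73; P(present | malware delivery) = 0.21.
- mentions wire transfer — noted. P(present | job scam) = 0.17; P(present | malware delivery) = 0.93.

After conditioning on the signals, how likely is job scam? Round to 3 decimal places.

For each hypothesis, the unnormalized posterior weight is prior × product of the signal likelihoods:
  job scam: 0.48 × 0.62 × 0.73 × 0.17 = 0.036932
  malware delivery: 0.52 × 0.84 × 0.21 × 0.93 = 0.085307
The unnormalized weights sum to 0.12224.
P(job scam | evidence) = 0.036932 / 0.12224 ≈ 0.302.

0.302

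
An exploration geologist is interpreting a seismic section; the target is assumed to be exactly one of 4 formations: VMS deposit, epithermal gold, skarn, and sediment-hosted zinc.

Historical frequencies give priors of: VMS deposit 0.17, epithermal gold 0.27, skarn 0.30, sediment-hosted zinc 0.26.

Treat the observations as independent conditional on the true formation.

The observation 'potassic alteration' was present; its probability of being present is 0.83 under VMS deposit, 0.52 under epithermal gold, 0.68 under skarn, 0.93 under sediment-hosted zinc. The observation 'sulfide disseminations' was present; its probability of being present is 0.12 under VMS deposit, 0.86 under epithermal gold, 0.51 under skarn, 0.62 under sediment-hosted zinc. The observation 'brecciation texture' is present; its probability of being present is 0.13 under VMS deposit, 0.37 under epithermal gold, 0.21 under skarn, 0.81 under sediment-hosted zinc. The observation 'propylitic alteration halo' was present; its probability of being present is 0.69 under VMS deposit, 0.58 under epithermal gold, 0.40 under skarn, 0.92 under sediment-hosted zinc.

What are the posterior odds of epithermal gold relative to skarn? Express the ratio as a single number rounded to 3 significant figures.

Posterior odds equal prior odds times the likelihood ratio; only the two competing hypotheses matter.
  epithermal gold: 0.27 × 0.52 × 0.86 × 0.37 × 0.58 = 0.025912
  skarn: 0.30 × 0.68 × 0.51 × 0.21 × 0.40 = 0.0087394
Odds(epithermal gold : skarn) = 0.025912 / 0.0087394 ≈ 2.96.

2.96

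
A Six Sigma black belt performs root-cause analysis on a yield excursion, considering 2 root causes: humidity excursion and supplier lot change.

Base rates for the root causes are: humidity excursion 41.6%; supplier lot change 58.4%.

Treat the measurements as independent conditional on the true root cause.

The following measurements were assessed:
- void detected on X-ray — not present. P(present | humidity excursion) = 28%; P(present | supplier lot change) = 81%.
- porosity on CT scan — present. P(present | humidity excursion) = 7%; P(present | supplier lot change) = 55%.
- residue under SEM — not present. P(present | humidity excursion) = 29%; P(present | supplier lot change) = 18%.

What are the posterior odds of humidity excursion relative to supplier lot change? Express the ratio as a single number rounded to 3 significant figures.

The normalizing constant cancels in an odds ratio, so compute prior × likelihood for the two hypotheses only (using 1 − P(present | H) for each absent measurement):
  humidity excursion: 0.416 × (1 − 0.28) × 0.07 × (1 − 0.29) = 0.014886
  supplier lot change: 0.584 × (1 − 0.81) × 0.55 × (1 − 0.18) = 0.050043
Odds(humidity excursion : supplier lot change) = 0.014886 / 0.050043 ≈ 0.297.

0.297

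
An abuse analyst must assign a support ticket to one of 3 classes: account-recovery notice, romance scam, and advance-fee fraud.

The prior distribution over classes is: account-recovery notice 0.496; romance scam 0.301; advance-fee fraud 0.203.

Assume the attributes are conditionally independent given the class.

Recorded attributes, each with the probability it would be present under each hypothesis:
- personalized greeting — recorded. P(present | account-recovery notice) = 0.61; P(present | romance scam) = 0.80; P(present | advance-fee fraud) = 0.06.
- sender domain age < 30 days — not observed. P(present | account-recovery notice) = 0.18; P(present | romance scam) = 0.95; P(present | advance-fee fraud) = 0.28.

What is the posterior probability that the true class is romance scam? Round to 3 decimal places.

0.045

By Bayes' rule with conditional independence, the unnormalized weight for each hypothesis is prior × ∏ likelihoods (using 1 − P(present | H) for each absent attribute):
  account-recovery notice: 0.496 × 0.61 × (1 − 0.18) = 0.2481
  romance scam: 0.301 × 0.80 × (1 − 0.95) = 0.01204
  advance-fee fraud: 0.203 × 0.06 × (1 − 0.28) = 0.0087696
The unnormalized weights sum to 0.26891.
P(romance scam | evidence) = 0.01204 / 0.26891 ≈ 0.045.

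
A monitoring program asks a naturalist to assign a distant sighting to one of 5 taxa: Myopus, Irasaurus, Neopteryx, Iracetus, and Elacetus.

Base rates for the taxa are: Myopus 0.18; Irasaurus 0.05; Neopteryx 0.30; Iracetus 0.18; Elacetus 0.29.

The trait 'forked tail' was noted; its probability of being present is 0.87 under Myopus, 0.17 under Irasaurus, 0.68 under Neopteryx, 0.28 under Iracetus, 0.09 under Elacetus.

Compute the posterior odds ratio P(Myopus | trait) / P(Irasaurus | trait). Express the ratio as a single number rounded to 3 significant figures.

Unnormalized posterior weight (prior times the trait likelihood) for each of the two hypotheses:
  Myopus: 0.18 × 0.87 = 0.1566
  Irasaurus: 0.05 × 0.17 = 0.0085
Posterior odds = 0.1566 / 0.0085 ≈ 18.4.

18.4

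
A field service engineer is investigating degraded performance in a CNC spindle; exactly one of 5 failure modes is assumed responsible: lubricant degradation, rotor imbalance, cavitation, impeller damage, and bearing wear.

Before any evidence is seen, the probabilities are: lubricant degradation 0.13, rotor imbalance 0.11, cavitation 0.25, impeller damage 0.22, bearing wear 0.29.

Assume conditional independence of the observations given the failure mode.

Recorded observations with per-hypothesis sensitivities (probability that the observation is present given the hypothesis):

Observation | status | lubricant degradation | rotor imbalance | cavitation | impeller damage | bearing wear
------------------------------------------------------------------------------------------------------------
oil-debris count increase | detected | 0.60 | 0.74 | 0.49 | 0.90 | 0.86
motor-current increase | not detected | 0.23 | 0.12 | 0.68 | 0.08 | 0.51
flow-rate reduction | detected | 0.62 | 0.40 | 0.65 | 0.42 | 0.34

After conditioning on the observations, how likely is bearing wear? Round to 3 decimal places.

0.198

By Bayes' rule with conditional independence, the unnormalized weight for each hypothesis is prior × ∏ likelihoods (using 1 − P(present | H) for each absent observation):
  lubricant degradation: 0.13 × 0.60 × (1 − 0.23) × 0.62 = 0.037237
  rotor imbalance: 0.11 × 0.74 × (1 − 0.12) × 0.40 = 0.028653
  cavitation: 0.25 × 0.49 × (1 − 0.68) × 0.65 = 0.02548
  impeller damage: 0.22 × 0.90 × (1 − 0.08) × 0.42 = 0.076507
  bearing wear: 0.29 × 0.86 × (1 − 0.51) × 0.34 = 0.04155
Normalizing constant Z = 0.037237 + 0.028653 + 0.02548 + 0.076507 + 0.04155 = 0.20943.
P(bearing wear | evidence) = 0.04155 / 0.20943 ≈ 0.198.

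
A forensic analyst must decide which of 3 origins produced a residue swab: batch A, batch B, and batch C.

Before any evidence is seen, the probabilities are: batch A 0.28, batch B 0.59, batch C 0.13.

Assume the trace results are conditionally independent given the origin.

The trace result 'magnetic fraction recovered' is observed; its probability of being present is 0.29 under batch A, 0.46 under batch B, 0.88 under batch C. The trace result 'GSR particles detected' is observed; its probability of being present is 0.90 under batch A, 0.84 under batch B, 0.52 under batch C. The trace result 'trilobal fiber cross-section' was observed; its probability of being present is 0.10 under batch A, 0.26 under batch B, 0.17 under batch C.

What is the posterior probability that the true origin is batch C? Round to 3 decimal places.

For each hypothesis, the unnormalized posterior weight is prior × product of the trace result likelihoods:
  batch A: 0.28 × 0.29 × 0.90 × 0.10 = 0.007308
  batch B: 0.59 × 0.46 × 0.84 × 0.26 = 0.059274
  batch C: 0.13 × 0.88 × 0.52 × 0.17 = 0.010113
The unnormalized weights sum to 0.076695.
P(batch C | evidence) = 0.010113 / 0.076695 ≈ 0.132.

0.132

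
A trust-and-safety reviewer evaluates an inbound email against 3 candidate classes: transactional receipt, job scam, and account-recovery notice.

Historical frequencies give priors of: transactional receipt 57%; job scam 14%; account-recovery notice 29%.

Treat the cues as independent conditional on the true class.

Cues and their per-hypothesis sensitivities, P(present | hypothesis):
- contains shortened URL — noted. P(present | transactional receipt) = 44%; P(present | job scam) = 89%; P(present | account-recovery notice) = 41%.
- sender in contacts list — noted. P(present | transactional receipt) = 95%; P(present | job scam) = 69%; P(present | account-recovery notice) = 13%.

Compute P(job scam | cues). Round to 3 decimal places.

0.253

For each hypothesis, the unnormalized posterior weight is prior × product of the cue likelihoods:
  transactional receipt: 0.57 × 0.44 × 0.95 = 0.23826
  job scam: 0.14 × 0.89 × 0.69 = 0.085974
  account-recovery notice: 0.29 × 0.41 × 0.13 = 0.015457
The unnormalized weights sum to 0.33969.
P(job scam | evidence) = 0.085974 / 0.33969 ≈ 0.253.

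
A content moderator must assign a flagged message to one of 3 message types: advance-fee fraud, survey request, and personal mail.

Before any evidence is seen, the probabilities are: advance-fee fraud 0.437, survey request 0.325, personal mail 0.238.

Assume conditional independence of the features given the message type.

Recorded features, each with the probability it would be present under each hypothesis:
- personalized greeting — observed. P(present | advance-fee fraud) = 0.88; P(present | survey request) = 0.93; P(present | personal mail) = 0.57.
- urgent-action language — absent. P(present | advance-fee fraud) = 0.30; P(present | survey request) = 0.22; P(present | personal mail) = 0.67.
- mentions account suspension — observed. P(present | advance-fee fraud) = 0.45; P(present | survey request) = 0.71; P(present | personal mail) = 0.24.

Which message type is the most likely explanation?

survey request

Multiply each prior by the joint likelihood of the feature pattern (using 1 − P(present | H) for each absent feature):
  advance-fee fraud: 0.437 × 0.88 × (1 − 0.30) × 0.45 = 0.12114
  survey request: 0.325 × 0.93 × (1 − 0.22) × 0.71 = 0.16739
  personal mail: 0.238 × 0.57 × (1 − 0.67) × 0.24 = 0.010744
Marginal likelihood of the evidence = 0.29927.
P(advance-fee fraud | evidence) ≈ 0.12114 / 0.29927 ≈ 0.405
P(survey request | evidence) ≈ 0.16739 / 0.29927 ≈ 0.559
P(personal mail | evidence) ≈ 0.010744 / 0.29927 ≈ 0.036
The largest is 0.559, so survey request is most probable.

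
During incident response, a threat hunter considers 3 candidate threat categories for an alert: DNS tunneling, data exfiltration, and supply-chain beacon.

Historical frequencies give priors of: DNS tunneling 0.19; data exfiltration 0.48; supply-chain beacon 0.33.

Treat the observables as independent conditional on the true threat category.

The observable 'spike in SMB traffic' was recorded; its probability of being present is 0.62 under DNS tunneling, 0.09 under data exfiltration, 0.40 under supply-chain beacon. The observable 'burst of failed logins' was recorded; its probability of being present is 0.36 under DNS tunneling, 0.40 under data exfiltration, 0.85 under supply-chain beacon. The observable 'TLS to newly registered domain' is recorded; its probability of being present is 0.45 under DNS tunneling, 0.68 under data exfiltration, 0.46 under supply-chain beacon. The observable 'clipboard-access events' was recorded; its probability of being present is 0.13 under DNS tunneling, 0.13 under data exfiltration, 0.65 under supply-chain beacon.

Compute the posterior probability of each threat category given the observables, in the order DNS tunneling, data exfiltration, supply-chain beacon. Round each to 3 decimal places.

0.066, 0.041, 0.893

For each hypothesis, the unnormalized posterior weight is prior × product of the observable likelihoods:
  DNS tunneling: 0.19 × 0.62 × 0.36 × 0.45 × 0.13 = 0.0024809
  data exfiltration: 0.48 × 0.09 × 0.40 × 0.68 × 0.13 = 0.0015276
  supply-chain beacon: 0.33 × 0.40 × 0.85 × 0.46 × 0.65 = 0.033548
Marginal likelihood of the evidence = 0.037556.
P(DNS tunneling | evidence) = 0.0024809 / 0.037556 ≈ 0.066
P(data exfiltration | evidence) = 0.0015276 / 0.037556 ≈ 0.041
P(supply-chain beacon | evidence) = 0.033548 / 0.037556 ≈ 0.893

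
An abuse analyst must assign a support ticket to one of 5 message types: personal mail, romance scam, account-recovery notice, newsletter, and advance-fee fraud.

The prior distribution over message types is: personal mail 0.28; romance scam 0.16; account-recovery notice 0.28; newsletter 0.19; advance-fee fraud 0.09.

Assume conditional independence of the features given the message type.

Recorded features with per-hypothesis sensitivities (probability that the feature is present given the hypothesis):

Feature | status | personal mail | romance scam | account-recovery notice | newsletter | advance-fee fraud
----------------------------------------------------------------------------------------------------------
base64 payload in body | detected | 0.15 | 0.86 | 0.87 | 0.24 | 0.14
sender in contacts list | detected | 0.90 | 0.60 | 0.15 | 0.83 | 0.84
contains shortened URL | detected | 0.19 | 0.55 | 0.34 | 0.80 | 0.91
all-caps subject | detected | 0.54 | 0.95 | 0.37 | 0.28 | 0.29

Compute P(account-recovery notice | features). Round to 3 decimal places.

Multiply each prior by the joint likelihood of the feature pattern:
  personal mail: 0.28 × 0.15 × 0.90 × 0.19 × 0.54 = 0.0038783
  romance scam: 0.16 × 0.86 × 0.60 × 0.55 × 0.95 = 0.043138
  account-recovery notice: 0.28 × 0.87 × 0.15 × 0.34 × 0.37 = 0.0045967
  newsletter: 0.19 × 0.24 × 0.83 × 0.80 × 0.28 = 0.008478
  advance-fee fraud: 0.09 × 0.14 × 0.84 × 0.91 × 0.29 = 0.0027931
Marginal likelihood of the evidence = 0.062884.
P(account-recovery notice | evidence) = 0.0045967 / 0.062884 ≈ 0.073.

0.073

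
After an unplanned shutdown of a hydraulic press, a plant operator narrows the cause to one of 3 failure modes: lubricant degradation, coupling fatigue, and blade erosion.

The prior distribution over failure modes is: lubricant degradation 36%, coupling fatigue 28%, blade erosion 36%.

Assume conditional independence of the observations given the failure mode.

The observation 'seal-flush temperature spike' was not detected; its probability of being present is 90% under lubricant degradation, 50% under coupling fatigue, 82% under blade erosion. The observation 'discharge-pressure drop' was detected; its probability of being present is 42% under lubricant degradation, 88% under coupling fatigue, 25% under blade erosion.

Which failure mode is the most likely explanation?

coupling fatigue

Multiply each prior by the joint likelihood of the evidence pattern (using 1 − P(present | H) for each absent observation):
  lubricant degradation: 0.36 × (1 − 0.90) × 0.42 = 0.01512
  coupling fatigue: 0.28 × (1 − 0.50) × 0.88 = 0.1232
  blade erosion: 0.36 × (1 − 0.82) × 0.25 = 0.0162
Marginal likelihood of the evidence = 0.15452.
P(lubricant degradation | evidence) ≈ 0.01512 / 0.15452 ≈ 0.098
P(coupling fatigue | evidence) ≈ 0.1232 / 0.15452 ≈ 0.797
P(blade erosion | evidence) ≈ 0.0162 / 0.15452 ≈ 0.105
The largest is 0.797, so coupling fatigue is most probable.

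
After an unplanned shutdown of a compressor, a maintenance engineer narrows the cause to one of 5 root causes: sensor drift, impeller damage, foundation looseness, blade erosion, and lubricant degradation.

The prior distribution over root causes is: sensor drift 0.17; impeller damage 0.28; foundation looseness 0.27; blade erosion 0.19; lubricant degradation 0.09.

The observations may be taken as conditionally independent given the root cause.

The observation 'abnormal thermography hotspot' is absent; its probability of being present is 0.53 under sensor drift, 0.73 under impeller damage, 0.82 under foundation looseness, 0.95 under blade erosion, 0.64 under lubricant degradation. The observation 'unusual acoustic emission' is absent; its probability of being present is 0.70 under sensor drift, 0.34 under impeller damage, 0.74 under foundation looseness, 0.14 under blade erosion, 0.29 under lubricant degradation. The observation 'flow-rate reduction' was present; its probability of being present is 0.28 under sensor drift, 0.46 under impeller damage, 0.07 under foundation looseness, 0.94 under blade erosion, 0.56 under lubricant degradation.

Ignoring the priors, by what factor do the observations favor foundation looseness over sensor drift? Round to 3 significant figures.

0.0830

The Bayes factor is the ratio of the joint likelihoods of the evidence pattern under the two hypotheses (using 1 − P(present | H) for each absent observation).
  foundation looseness: (1 − 0.82) × (1 − 0.74) × 0.07 = 0.003276
  sensor drift: (1 − 0.53) × (1 − 0.70) × 0.28 = 0.03948
Bayes factor = 0.003276 / 0.03948 ≈ 0.0830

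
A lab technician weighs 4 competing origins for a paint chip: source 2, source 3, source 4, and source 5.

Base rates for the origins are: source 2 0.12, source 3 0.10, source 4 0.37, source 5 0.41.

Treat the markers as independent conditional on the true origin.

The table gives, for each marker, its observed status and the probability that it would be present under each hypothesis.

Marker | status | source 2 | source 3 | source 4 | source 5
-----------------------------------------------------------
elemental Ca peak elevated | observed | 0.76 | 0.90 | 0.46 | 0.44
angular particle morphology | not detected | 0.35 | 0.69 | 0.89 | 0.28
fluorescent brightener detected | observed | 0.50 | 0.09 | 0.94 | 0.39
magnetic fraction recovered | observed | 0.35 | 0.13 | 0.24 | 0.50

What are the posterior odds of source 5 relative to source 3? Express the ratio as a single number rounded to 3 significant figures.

Unnormalized posterior weight (prior times the marker likelihoods) for each of the two hypotheses (using 1 − P(present | H) for each absent marker):
  source 5: 0.41 × 0.44 × (1 − 0.28) × 0.39 × 0.50 = 0.025328
  source 3: 0.10 × 0.90 × (1 − 0.69) × 0.09 × 0.13 = 0.00032643
Posterior odds = 0.025328 / 0.00032643 ≈ 77.6.

77.6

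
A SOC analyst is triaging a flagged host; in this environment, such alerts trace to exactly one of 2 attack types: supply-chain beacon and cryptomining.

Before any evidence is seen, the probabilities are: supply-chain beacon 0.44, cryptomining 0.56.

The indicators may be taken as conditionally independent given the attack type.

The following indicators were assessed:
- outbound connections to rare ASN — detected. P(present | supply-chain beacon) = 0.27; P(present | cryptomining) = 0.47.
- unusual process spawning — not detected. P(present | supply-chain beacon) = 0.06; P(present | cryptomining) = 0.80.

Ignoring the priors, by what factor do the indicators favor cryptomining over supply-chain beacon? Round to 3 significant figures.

0.370

Joint likelihood of the indicator pattern under each hypothesis (using 1 − P(present | H) for each absent indicator):
  cryptomining: 0.47 × (1 − 0.80) = 0.094
  supply-chain beacon: 0.27 × (1 − 0.06) = 0.2538
Bayes factor = 0.094 / 0.2538 ≈ 0.370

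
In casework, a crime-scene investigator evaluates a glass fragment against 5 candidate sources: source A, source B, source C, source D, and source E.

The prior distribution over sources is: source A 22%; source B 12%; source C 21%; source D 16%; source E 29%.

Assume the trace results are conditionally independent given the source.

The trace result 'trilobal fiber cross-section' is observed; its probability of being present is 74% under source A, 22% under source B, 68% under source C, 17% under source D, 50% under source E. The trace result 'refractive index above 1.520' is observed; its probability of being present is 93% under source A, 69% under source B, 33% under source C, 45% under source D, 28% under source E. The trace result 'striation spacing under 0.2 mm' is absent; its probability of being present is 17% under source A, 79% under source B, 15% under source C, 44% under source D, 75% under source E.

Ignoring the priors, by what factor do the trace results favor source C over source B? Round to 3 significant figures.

5.98

The Bayes factor is the ratio of the joint likelihoods of the trace result pattern under the two hypotheses (using 1 − P(present | H) for each absent trace result).
  source C: 0.68 × 0.33 × (1 − 0.15) = 0.19074
  source B: 0.22 × 0.69 × (1 − 0.79) = 0.031878
Bayes factor = 0.19074 / 0.031878 ≈ 5.98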